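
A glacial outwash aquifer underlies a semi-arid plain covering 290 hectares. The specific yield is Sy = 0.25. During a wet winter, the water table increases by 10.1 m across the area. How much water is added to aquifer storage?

A = 290 hectares = 2.9 × 10^6 m²
ΔV = Sy × A × Δh = 0.25 × 2.9 × 10^6 m² × 10.1 m = 7.322 × 10^6 m³

ΔV ≈ 7.32 × 10^6 m³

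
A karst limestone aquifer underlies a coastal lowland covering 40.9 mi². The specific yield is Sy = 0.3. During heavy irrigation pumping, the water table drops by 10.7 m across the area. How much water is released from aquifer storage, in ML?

ΔV ≈ 3.4 × 10^5 ML

A = 40.9 mi² = 1.059 × 10^8 m²
ΔV = Sy × A × Δh = 0.3 × 1.059 × 10^8 m² × 10.7 m = 3.4 × 10^8 m³
ΔV = 3.4 × 10^8 m³ = 3.4 × 10^5 ML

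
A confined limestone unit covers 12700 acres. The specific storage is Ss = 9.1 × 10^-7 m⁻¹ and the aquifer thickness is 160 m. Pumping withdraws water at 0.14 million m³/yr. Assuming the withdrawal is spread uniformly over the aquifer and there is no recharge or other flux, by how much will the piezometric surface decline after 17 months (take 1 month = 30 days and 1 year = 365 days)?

S = Ss × b = 9.1 × 10^-7 m⁻¹ × 160 m = 1.456 × 10^-4
A = 12700 acres = 5.14 × 10^7 m²
Q = 0.14 million m³/yr = 383.6 m³/d
t = 17 months = 510 d
ΔV = Q × t = 383.6 m³/d × 510 d = 1.956 × 10^5 m³
Δh = ΔV / (S × A) = 1.956 × 10^5 / (1.456 × 10^-4 × 5.14 × 10^7) = 26.14 m

Δh ≈ 26.1 m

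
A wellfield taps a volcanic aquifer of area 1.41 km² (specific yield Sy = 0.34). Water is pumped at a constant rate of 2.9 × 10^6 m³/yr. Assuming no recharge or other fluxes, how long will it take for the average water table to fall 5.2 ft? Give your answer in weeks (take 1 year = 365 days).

A = 1.41 km² = 1.41 × 10^6 m²
Δh = 5.2 ft = 1.585 m
ΔV = Sy × A × Δh = 0.34 × 1.41 × 10^6 × 1.585 = 7.598 × 10^5 m³
Q = 2.9 × 10^6 m³/yr = 7945 m³/d
t = ΔV / Q = 7.598 × 10^5 m³ / 7945 m³/d = 95.63 d
t = 95.63 d ≈ 13.66 weeks

t ≈ 13.7 weeks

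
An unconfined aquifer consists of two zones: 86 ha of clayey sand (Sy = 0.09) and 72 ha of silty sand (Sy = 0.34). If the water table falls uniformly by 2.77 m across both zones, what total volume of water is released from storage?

ΔV ≈ 8.92 × 10^5 m³

A₁ = 86 ha = 8.6 × 10^5 m²; A₂ = 72 ha = 7.2 × 10^5 m²
ΔV₁ = 0.09 × 8.6 × 10^5 × 2.77 = 2.144 × 10^5 m³
ΔV₂ = 0.34 × 7.2 × 10^5 × 2.77 = 6.781 × 10^5 m³
ΔV = ΔV₁ + ΔV₂ = 8.925 × 10^5 m³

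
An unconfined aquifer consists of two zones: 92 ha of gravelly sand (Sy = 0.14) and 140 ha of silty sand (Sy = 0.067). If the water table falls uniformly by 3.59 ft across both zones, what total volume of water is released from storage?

ΔV ≈ 2.44 × 10^5 m³

A₁ = 92 ha = 9.2 × 10^5 m²; A₂ = 140 ha = 1.4 × 10^6 m²
Δh = 3.59 ft = 1.094 m
ΔV₁ = 0.14 × 9.2 × 10^5 × 1.094 = 1.409 × 10^5 m³
ΔV₂ = 0.067 × 1.4 × 10^6 × 1.094 = 1.026 × 10^5 m³
ΔV = ΔV₁ + ΔV₂ = 2.436 × 10^5 m³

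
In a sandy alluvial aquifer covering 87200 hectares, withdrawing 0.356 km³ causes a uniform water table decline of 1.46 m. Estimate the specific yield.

A = 87200 hectares = 8.72 × 10^8 m²
ΔV = 0.356 km³ = 3.56 × 10^8 m³
Sy = ΔV / (A × Δh) = 3.56 × 10^8 m³ / (8.72 × 10^8 m² × 1.46 m) = 0.2796

Sy ≈ 0.28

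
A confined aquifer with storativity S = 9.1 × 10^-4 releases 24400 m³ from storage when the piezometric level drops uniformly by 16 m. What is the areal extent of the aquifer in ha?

A ≈ 168 ha

A = ΔV / (S × Δh) = 24400 / (9.1 × 10^-4 × 16) = 1.676 × 10^6 m²
A = 1.676 × 10^6 m² = 167.6 ha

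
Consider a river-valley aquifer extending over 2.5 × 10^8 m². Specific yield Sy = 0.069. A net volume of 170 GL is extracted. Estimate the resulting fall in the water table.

ΔV = 170 GL = 1.7 × 10^8 m³
Δh = ΔV / (Sy × A) = 1.7 × 10^8 m³ / (0.069 × 2.5 × 10^8 m²) = 9.855 m

Δh ≈ 9.86 m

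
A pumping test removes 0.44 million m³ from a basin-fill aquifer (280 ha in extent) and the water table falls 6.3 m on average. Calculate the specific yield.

A = 280 ha = 2.8 × 10^6 m²
ΔV = 0.44 million m³ = 4.4 × 10^5 m³
Sy = ΔV / (A × Δh) = 4.4 × 10^5 m³ / (2.8 × 10^6 m² × 6.3 m) = 0.02494

Sy ≈ 0.025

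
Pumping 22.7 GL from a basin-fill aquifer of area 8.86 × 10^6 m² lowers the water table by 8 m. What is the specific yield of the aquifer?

Sy ≈ 0.32

ΔV = 22.7 GL = 2.27 × 10^7 m³
Sy = ΔV / (A × Δh) = 2.27 × 10^7 m³ / (8.86 × 10^6 m² × 8 m) = 0.3203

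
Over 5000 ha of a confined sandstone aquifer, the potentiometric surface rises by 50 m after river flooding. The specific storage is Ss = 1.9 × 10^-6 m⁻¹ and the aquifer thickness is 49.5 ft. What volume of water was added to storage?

b = 49.5 ft = 15.09 m
S = Ss × b = 1.9 × 10^-6 m⁻¹ × 15.09 m = 2.867 × 10^-5
A = 5000 ha = 5 × 10^7 m²
ΔV = S × A × Δh = 2.867 × 10^-5 × 5 × 10^7 m² × 50 m = 71670 m³

ΔV ≈ 71700 m³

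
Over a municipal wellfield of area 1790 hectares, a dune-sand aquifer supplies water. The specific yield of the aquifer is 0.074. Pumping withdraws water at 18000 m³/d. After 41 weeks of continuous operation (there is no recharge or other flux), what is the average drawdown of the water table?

Δh ≈ 3.9 m

A = 1790 hectares = 1.79 × 10^7 m²
t = 41 weeks = 287 d
ΔV = Q × t = 18000 m³/d × 287 d = 5.166 × 10^6 m³
Δh = ΔV / (Sy × A) = 5.166 × 10^6 / (0.074 × 1.79 × 10^7) = 3.9 m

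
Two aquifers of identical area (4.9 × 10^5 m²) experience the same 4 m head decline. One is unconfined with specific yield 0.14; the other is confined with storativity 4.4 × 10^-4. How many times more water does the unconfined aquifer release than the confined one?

Unconfined: ΔV_u = Sy × A × Δh = 0.14 × 4.9 × 10^5 × 4 = 2.744 × 10^5 m³
Confined: ΔV_c = S × A × Δh = 4.4 × 10^-4 × 4.9 × 10^5 × 4 = 862.4 m³
Ratio = ΔV_u / ΔV_c = Sy / S = 0.14 / 4.4 × 10^-4 = 318.2

ΔV_u / ΔV_c ≈ 318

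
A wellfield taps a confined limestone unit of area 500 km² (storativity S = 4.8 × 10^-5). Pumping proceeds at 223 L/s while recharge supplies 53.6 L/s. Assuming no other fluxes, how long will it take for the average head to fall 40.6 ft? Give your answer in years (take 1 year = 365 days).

t ≈ 0.0556 years

A = 500 km² = 5 × 10^8 m²
Δh = 40.6 ft = 12.37 m
ΔV = S × A × Δh = 4.8 × 10^-5 × 5 × 10^8 × 12.37 = 2.97 × 10^5 m³
Net withdrawal = 223 − 53.6 = 169.4 L/s = 14640 m³/d
t = ΔV / Q = 2.97 × 10^5 m³ / 14640 m³/d = 20.29 d
t = 20.29 d ≈ 0.05559 years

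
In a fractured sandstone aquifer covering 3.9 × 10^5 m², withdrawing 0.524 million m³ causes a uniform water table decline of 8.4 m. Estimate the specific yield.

ΔV = 0.524 million m³ = 5.24 × 10^5 m³
Sy = ΔV / (A × Δh) = 5.24 × 10^5 m³ / (3.9 × 10^5 m² × 8.4 m) = 0.16

Sy ≈ 0.16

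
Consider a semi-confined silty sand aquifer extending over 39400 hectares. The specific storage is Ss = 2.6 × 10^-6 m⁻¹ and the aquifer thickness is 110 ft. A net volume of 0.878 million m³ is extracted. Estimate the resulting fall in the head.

b = 110 ft = 33.53 m
S = Ss × b = 2.6 × 10^-6 m⁻¹ × 33.53 m = 8.717 × 10^-5
A = 39400 hectares = 3.94 × 10^8 m²
ΔV = 0.878 million m³ = 8.78 × 10^5 m³
Δh = ΔV / (S × A) = 8.78 × 10^5 m³ / (8.717 × 10^-5 × 3.94 × 10^8 m²) = 25.56 m

Δh ≈ 25.6 m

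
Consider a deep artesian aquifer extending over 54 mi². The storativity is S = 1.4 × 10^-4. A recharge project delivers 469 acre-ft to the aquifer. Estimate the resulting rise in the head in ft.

Δh ≈ 96.9 ft

A = 54 mi² = 1.399 × 10^8 m²
ΔV = 469 acre-ft = 5.785 × 10^5 m³
Δh = ΔV / (S × A) = 5.785 × 10^5 m³ / (1.4 × 10^-4 × 1.399 × 10^8 m²) = 29.55 m
Δh = 29.55 m = 96.93 ft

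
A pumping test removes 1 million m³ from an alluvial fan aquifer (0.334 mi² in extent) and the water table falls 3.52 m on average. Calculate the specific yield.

A = 0.334 mi² = 8.651 × 10^5 m²
ΔV = 1 million m³ = 1 × 10^6 m³
Sy = ΔV / (A × Δh) = 1 × 10^6 m³ / (8.651 × 10^5 m² × 3.52 m) = 0.3284

Sy ≈ 0.33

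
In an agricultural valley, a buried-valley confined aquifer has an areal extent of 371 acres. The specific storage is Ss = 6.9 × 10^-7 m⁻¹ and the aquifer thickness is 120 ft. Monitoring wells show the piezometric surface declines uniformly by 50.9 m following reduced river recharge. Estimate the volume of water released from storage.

ΔV ≈ 1930 m³

b = 120 ft = 36.58 m
S = Ss × b = 6.9 × 10^-7 m⁻¹ × 36.58 m = 2.524 × 10^-5
A = 371 acres = 1.501 × 10^6 m²
ΔV = S × A × Δh = 2.524 × 10^-5 × 1.501 × 10^6 m² × 50.9 m = 1929 m³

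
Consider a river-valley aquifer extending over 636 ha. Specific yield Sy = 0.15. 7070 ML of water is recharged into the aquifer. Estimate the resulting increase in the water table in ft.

A = 636 ha = 6.36 × 10^6 m²
ΔV = 7070 ML = 7.07 × 10^6 m³
Δh = ΔV / (Sy × A) = 7.07 × 10^6 m³ / (0.15 × 6.36 × 10^6 m²) = 7.411 m
Δh = 7.411 m = 24.31 ft

Δh ≈ 24.3 ft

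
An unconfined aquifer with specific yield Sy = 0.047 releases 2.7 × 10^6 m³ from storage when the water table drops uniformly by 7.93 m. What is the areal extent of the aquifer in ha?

A ≈ 724 ha

A = ΔV / (Sy × Δh) = 2.7 × 10^6 / (0.047 × 7.93) = 7.244 × 10^6 m²
A = 7.244 × 10^6 m² = 724.4 ha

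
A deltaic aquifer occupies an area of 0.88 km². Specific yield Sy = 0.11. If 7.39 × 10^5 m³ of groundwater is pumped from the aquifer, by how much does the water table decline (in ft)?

Δh ≈ 25 ft

A = 0.88 km² = 8.8 × 10^5 m²
Δh = ΔV / (Sy × A) = 7.39 × 10^5 m³ / (0.11 × 8.8 × 10^5 m²) = 7.634 m
Δh = 7.634 m = 25.05 ft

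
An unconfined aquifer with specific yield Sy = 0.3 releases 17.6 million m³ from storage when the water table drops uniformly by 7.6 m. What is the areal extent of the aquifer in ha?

A ≈ 772 ha

ΔV = 17.6 million m³ = 1.76 × 10^7 m³
A = ΔV / (Sy × Δh) = 1.76 × 10^7 / (0.3 × 7.6) = 7.719 × 10^6 m²
A = 7.719 × 10^6 m² = 771.9 ha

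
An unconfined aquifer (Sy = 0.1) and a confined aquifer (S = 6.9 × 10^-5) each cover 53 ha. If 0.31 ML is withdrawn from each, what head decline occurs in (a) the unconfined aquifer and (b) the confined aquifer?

A = 53 ha = 5.3 × 10^5 m²
ΔV = 0.31 ML = 310 m³
Unconfined: Δh_u = ΔV/(Sy·A) = 310/(0.1 × 5.3 × 10^5) = 0.005849 m
Confined: Δh_c = ΔV/(S·A) = 310/(6.9 × 10^-5 × 5.3 × 10^5) = 8.477 m

Δh_u ≈ 0.00585 m; Δh_c ≈ 8.48 m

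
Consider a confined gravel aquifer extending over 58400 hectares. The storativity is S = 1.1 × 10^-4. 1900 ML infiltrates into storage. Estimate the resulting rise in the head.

Δh ≈ 29.6 m

A = 58400 hectares = 5.84 × 10^8 m²
ΔV = 1900 ML = 1.9 × 10^6 m³
Δh = ΔV / (S × A) = 1.9 × 10^6 m³ / (1.1 × 10^-4 × 5.84 × 10^8 m²) = 29.58 m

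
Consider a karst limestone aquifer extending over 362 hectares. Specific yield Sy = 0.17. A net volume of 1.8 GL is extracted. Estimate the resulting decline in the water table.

Δh ≈ 2.92 m

A = 362 hectares = 3.62 × 10^6 m²
ΔV = 1.8 GL = 1.8 × 10^6 m³
Δh = ΔV / (Sy × A) = 1.8 × 10^6 m³ / (0.17 × 3.62 × 10^6 m²) = 2.925 m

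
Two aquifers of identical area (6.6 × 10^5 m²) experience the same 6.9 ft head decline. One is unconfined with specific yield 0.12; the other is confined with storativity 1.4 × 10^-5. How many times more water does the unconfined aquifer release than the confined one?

ΔV_u / ΔV_c ≈ 8570

Δh = 6.9 ft = 2.103 m
Unconfined: ΔV_u = Sy × A × Δh = 0.12 × 6.6 × 10^5 × 2.103 = 1.666 × 10^5 m³
Confined: ΔV_c = S × A × Δh = 1.4 × 10^-5 × 6.6 × 10^5 × 2.103 = 19.43 m³
Ratio = ΔV_u / ΔV_c = Sy / S = 0.12 / 1.4 × 10^-5 = 8571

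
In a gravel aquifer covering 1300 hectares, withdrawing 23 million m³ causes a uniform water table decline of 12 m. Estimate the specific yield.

A = 1300 hectares = 1.3 × 10^7 m²
ΔV = 23 million m³ = 2.3 × 10^7 m³
Sy = ΔV / (A × Δh) = 2.3 × 10^7 m³ / (1.3 × 10^7 m² × 12 m) = 0.1474

Sy ≈ 0.15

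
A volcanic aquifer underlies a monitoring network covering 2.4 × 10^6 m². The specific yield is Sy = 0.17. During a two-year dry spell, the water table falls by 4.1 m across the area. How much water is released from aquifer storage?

ΔV ≈ 1.67 × 10^6 m³

ΔV = Sy × A × Δh = 0.17 × 2.4 × 10^6 m² × 4.1 m = 1.673 × 10^6 m³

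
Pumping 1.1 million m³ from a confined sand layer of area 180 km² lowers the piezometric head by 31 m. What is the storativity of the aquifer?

S ≈ 2 × 10^-4

A = 180 km² = 1.8 × 10^8 m²
ΔV = 1.1 million m³ = 1.1 × 10^6 m³
S = ΔV / (A × Δh) = 1.1 × 10^6 m³ / (1.8 × 10^8 m² × 31 m) = 1.971 × 10^-4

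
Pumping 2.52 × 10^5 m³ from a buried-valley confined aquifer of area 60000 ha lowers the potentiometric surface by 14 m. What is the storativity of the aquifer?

A = 60000 ha = 6 × 10^8 m²
S = ΔV / (A × Δh) = 2.52 × 10^5 m³ / (6 × 10^8 m² × 14 m) = 3 × 10^-5

S ≈ 3 × 10^-5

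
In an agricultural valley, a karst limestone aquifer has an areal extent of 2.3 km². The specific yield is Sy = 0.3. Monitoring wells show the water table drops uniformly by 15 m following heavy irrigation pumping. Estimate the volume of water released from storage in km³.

ΔV ≈ 0.0103 km³

A = 2.3 km² = 2.3 × 10^6 m²
ΔV = Sy × A × Δh = 0.3 × 2.3 × 10^6 m² × 15 m = 1.035 × 10^7 m³
ΔV = 1.035 × 10^7 m³ = 0.01035 km³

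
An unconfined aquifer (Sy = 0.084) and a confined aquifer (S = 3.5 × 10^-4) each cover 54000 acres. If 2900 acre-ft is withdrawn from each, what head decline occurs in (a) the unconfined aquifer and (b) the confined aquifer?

Δh_u ≈ 0.195 m; Δh_c ≈ 46.8 m

A = 54000 acres = 2.185 × 10^8 m²
ΔV = 2900 acre-ft = 3.577 × 10^6 m³
Unconfined: Δh_u = ΔV/(Sy·A) = 3.577 × 10^6/(0.084 × 2.185 × 10^8) = 0.1949 m
Confined: Δh_c = ΔV/(S·A) = 3.577 × 10^6/(3.5 × 10^-4 × 2.185 × 10^8) = 46.77 m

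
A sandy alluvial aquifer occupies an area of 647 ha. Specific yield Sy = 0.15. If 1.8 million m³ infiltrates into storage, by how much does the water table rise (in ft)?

A = 647 ha = 6.47 × 10^6 m²
ΔV = 1.8 million m³ = 1.8 × 10^6 m³
Δh = ΔV / (Sy × A) = 1.8 × 10^6 m³ / (0.15 × 6.47 × 10^6 m²) = 1.855 m
Δh = 1.855 m = 6.085 ft

Δh ≈ 6.09 ft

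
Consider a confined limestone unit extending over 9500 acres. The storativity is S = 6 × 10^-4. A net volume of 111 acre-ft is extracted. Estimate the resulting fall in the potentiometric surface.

A = 9500 acres = 3.845 × 10^7 m²
ΔV = 111 acre-ft = 1.369 × 10^5 m³
Δh = ΔV / (S × A) = 1.369 × 10^5 m³ / (6 × 10^-4 × 3.845 × 10^7 m²) = 5.936 m

Δh ≈ 5.94 m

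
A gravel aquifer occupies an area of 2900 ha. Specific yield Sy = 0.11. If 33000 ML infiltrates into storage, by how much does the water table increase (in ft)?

A = 2900 ha = 2.9 × 10^7 m²
ΔV = 33000 ML = 3.3 × 10^7 m³
Δh = ΔV / (Sy × A) = 3.3 × 10^7 m³ / (0.11 × 2.9 × 10^7 m²) = 10.34 m
Δh = 10.34 m = 33.94 ft

Δh ≈ 33.9 ft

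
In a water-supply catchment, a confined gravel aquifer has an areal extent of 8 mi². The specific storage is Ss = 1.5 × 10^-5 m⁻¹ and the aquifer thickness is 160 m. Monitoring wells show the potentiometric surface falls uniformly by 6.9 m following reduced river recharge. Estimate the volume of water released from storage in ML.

ΔV ≈ 343 ML

S = Ss × b = 1.5 × 10^-5 m⁻¹ × 160 m = 2.4 × 10^-3
A = 8 mi² = 2.072 × 10^7 m²
ΔV = S × A × Δh = 0.0024 × 2.072 × 10^7 m² × 6.9 m = 3.431 × 10^5 m³
ΔV = 3.431 × 10^5 m³ = 343.1 ML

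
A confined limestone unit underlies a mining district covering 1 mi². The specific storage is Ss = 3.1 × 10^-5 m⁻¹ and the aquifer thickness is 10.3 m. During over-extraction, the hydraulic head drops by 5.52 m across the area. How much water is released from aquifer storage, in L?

ΔV ≈ 4.56 × 10^6 L

S = Ss × b = 3.1 × 10^-5 m⁻¹ × 10.3 m = 3.193 × 10^-4
A = 1 mi² = 2.59 × 10^6 m²
ΔV = S × A × Δh = 3.193 × 10^-4 × 2.59 × 10^6 m² × 5.52 m = 4565 m³
ΔV = 4565 m³ = 4.565 × 10^6 L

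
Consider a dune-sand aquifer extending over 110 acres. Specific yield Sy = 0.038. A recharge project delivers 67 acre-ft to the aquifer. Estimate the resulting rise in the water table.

Δh ≈ 4.89 m

A = 110 acres = 4.452 × 10^5 m²
ΔV = 67 acre-ft = 82640 m³
Δh = ΔV / (Sy × A) = 82640 m³ / (0.038 × 4.452 × 10^5 m²) = 4.886 m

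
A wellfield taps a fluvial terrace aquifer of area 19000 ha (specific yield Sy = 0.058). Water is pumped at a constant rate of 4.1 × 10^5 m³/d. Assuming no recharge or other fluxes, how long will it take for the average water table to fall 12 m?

A = 19000 ha = 1.9 × 10^8 m²
ΔV = Sy × A × Δh = 0.058 × 1.9 × 10^8 × 12 = 1.322 × 10^8 m³
t = ΔV / Q = 1.322 × 10^8 m³ / 4.1 × 10^5 m³/d = 322.5 d

t ≈ 323 days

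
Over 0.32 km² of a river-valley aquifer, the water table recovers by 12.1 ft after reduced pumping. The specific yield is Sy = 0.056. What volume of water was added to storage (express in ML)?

A = 0.32 km² = 3.2 × 10^5 m²
Δh = 12.1 ft = 3.688 m
ΔV = Sy × A × Δh = 0.056 × 3.2 × 10^5 m² × 3.688 m = 66090 m³
ΔV = 66090 m³ = 66.09 ML

ΔV ≈ 66.1 ML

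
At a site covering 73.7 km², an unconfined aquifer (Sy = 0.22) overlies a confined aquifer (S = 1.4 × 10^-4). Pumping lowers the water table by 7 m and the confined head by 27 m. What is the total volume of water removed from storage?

A = 73.7 km² = 7.37 × 10^7 m²
Unconfined: ΔV_u = Sy × A × Δh_u = 0.22 × 7.37 × 10^7 × 7 = 1.135 × 10^8 m³
Confined: ΔV_c = S × A × Δh_c = 1.4 × 10^-4 × 7.37 × 10^7 × 27 = 2.786 × 10^5 m³
Total ΔV = 1.135 × 10^8 + 2.786 × 10^5 = 1.138 × 10^8 m³

ΔV ≈ 1.14 × 10^8 m³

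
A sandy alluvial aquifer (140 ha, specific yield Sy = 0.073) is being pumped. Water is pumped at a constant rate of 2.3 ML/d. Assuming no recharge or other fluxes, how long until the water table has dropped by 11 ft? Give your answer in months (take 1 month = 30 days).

A = 140 ha = 1.4 × 10^6 m²
Δh = 11 ft = 3.353 m
ΔV = Sy × A × Δh = 0.073 × 1.4 × 10^6 × 3.353 = 3.427 × 10^5 m³
Q = 2.3 ML/d = 2300 m³/d
t = ΔV / Q = 3.427 × 10^5 m³ / 2300 m³/d = 149 d
t = 149 d ≈ 4.966 months

t ≈ 4.97 months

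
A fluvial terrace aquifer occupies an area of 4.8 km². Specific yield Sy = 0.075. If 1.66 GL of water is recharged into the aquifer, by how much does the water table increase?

A = 4.8 km² = 4.8 × 10^6 m²
ΔV = 1.66 GL = 1.66 × 10^6 m³
Δh = ΔV / (Sy × A) = 1.66 × 10^6 m³ / (0.075 × 4.8 × 10^6 m²) = 4.611 m

Δh ≈ 4.61 m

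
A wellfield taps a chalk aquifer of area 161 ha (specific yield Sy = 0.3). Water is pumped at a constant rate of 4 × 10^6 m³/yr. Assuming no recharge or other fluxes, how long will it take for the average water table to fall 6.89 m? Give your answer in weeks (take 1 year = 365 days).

A = 161 ha = 1.61 × 10^6 m²
ΔV = Sy × A × Δh = 0.3 × 1.61 × 10^6 × 6.89 = 3.328 × 10^6 m³
Q = 4 × 10^6 m³/yr = 10960 m³/d
t = ΔV / Q = 3.328 × 10^6 m³ / 10960 m³/d = 303.7 d
t = 303.7 d ≈ 43.38 weeks

t ≈ 43.4 weeks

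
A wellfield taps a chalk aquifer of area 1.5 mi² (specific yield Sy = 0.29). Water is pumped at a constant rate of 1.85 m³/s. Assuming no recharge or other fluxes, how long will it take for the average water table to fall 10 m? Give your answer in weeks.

t ≈ 10.1 weeks

A = 1.5 mi² = 3.885 × 10^6 m²
ΔV = Sy × A × Δh = 0.29 × 3.885 × 10^6 × 10 = 1.127 × 10^7 m³
Q = 1.85 m³/s = 1.598 × 10^5 m³/d
t = ΔV / Q = 1.127 × 10^7 m³ / 1.598 × 10^5 m³/d = 70.49 d
t = 70.49 d ≈ 10.07 weeks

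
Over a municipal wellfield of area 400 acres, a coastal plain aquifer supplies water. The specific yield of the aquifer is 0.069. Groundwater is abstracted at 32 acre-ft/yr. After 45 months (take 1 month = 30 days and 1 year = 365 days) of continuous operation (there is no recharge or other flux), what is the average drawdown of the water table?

Δh ≈ 1.31 m

A = 400 acres = 1.619 × 10^6 m²
Q = 32 acre-ft/yr = 108.1 m³/d
t = 45 months = 1350 d
ΔV = Q × t = 108.1 m³/d × 1350 d = 1.46 × 10^5 m³
Δh = ΔV / (Sy × A) = 1.46 × 10^5 / (0.069 × 1.619 × 10^6) = 1.307 m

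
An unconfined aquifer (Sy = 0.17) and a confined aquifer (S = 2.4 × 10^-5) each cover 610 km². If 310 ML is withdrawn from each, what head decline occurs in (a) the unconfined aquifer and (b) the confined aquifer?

Δh_u ≈ 0.00299 m; Δh_c ≈ 21.2 m

A = 610 km² = 6.1 × 10^8 m²
ΔV = 310 ML = 3.1 × 10^5 m³
Unconfined: Δh_u = ΔV/(Sy·A) = 3.1 × 10^5/(0.17 × 6.1 × 10^8) = 0.002989 m
Confined: Δh_c = ΔV/(S·A) = 3.1 × 10^5/(2.4 × 10^-5 × 6.1 × 10^8) = 21.17 m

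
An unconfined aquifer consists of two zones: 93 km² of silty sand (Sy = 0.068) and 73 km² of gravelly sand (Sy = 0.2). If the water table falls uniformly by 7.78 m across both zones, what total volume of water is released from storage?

A₁ = 93 km² = 9.3 × 10^7 m²; A₂ = 73 km² = 7.3 × 10^7 m²
ΔV₁ = 0.068 × 9.3 × 10^7 × 7.78 = 4.92 × 10^7 m³
ΔV₂ = 0.2 × 7.3 × 10^7 × 7.78 = 1.136 × 10^8 m³
ΔV = ΔV₁ + ΔV₂ = 1.628 × 10^8 m³

ΔV ≈ 1.63 × 10^8 m³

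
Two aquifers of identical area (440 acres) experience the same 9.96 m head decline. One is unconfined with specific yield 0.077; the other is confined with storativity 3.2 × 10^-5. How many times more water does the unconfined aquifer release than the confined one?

A = 440 acres = 1.781 × 10^6 m²
Unconfined: ΔV_u = Sy × A × Δh = 0.077 × 1.781 × 10^6 × 9.96 = 1.366 × 10^6 m³
Confined: ΔV_c = S × A × Δh = 3.2 × 10^-5 × 1.781 × 10^6 × 9.96 = 567.5 m³
Ratio = ΔV_u / ΔV_c = Sy / S = 0.077 / 3.2 × 10^-5 = 2406

ΔV_u / ΔV_c ≈ 2410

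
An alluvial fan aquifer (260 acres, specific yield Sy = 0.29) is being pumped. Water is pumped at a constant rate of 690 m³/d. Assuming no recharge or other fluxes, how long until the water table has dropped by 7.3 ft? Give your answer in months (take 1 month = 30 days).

A = 260 acres = 1.052 × 10^6 m²
Δh = 7.3 ft = 2.225 m
ΔV = Sy × A × Δh = 0.29 × 1.052 × 10^6 × 2.225 = 6.789 × 10^5 m³
t = ΔV / Q = 6.789 × 10^5 m³ / 690 m³/d = 984 d
t = 984 d ≈ 32.8 months

t ≈ 32.8 months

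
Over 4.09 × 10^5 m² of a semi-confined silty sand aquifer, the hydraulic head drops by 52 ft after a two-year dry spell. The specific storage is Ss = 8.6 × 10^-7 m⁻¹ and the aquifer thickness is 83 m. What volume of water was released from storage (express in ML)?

S = Ss × b = 8.6 × 10^-7 m⁻¹ × 83 m = 7.138 × 10^-5
Δh = 52 ft = 15.85 m
ΔV = S × A × Δh = 7.138 × 10^-5 × 4.09 × 10^5 m² × 15.85 m = 462.7 m³
ΔV = 462.7 m³ = 0.4627 ML

ΔV ≈ 0.463 ML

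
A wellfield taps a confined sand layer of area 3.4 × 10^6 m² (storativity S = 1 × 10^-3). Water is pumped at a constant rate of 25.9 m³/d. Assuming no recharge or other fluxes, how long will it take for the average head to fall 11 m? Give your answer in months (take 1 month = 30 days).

t ≈ 48.1 months

ΔV = S × A × Δh = 0.001 × 3.4 × 10^6 × 11 = 37400 m³
t = ΔV / Q = 37400 m³ / 25.9 m³/d = 1444 d
t = 1444 d ≈ 48.13 months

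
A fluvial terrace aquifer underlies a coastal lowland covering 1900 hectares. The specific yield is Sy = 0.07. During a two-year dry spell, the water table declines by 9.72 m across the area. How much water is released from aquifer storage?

ΔV ≈ 1.29 × 10^7 m³

A = 1900 hectares = 1.9 × 10^7 m²
ΔV = Sy × A × Δh = 0.07 × 1.9 × 10^7 m² × 9.72 m = 1.293 × 10^7 m³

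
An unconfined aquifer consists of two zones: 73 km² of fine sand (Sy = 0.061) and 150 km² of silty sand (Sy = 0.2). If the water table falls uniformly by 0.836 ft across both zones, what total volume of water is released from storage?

ΔV ≈ 8.78 × 10^6 m³

A₁ = 73 km² = 7.3 × 10^7 m²; A₂ = 150 km² = 1.5 × 10^8 m²
Δh = 0.836 ft = 0.2548 m
ΔV₁ = 0.061 × 7.3 × 10^7 × 0.2548 = 1.135 × 10^6 m³
ΔV₂ = 0.2 × 1.5 × 10^8 × 0.2548 = 7.644 × 10^6 m³
ΔV = ΔV₁ + ΔV₂ = 8.779 × 10^6 m³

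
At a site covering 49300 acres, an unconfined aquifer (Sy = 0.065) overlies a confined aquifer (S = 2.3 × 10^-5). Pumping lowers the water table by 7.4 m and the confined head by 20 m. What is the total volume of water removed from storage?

A = 49300 acres = 1.995 × 10^8 m²
Unconfined: ΔV_u = Sy × A × Δh_u = 0.065 × 1.995 × 10^8 × 7.4 = 9.596 × 10^7 m³
Confined: ΔV_c = S × A × Δh_c = 2.3 × 10^-5 × 1.995 × 10^8 × 20 = 91770 m³
Total ΔV = 9.596 × 10^7 + 91770 = 9.606 × 10^7 m³

ΔV ≈ 9.61 × 10^7 m³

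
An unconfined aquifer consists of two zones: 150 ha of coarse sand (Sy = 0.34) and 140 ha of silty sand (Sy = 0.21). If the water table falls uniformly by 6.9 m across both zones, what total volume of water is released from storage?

A₁ = 150 ha = 1.5 × 10^6 m²; A₂ = 140 ha = 1.4 × 10^6 m²
ΔV₁ = 0.34 × 1.5 × 10^6 × 6.9 = 3.519 × 10^6 m³
ΔV₂ = 0.21 × 1.4 × 10^6 × 6.9 = 2.029 × 10^6 m³
ΔV = ΔV₁ + ΔV₂ = 5.548 × 10^6 m³

ΔV ≈ 5.55 × 10^6 m³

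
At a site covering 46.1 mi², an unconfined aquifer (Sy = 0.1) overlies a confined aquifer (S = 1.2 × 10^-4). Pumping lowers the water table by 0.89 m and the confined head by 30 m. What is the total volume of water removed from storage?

A = 46.1 mi² = 1.194 × 10^8 m²
Unconfined: ΔV_u = Sy × A × Δh_u = 0.1 × 1.194 × 10^8 × 0.89 = 1.063 × 10^7 m³
Confined: ΔV_c = S × A × Δh_c = 1.2 × 10^-4 × 1.194 × 10^8 × 30 = 4.298 × 10^5 m³
Total ΔV = 1.063 × 10^7 + 4.298 × 10^5 = 1.106 × 10^7 m³

ΔV ≈ 1.11 × 10^7 m³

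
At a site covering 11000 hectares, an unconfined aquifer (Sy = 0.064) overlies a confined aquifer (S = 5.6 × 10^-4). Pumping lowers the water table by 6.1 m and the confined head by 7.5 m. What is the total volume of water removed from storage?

ΔV ≈ 4.34 × 10^7 m³

A = 11000 hectares = 1.1 × 10^8 m²
Unconfined: ΔV_u = Sy × A × Δh_u = 0.064 × 1.1 × 10^8 × 6.1 = 4.294 × 10^7 m³
Confined: ΔV_c = S × A × Δh_c = 5.6 × 10^-4 × 1.1 × 10^8 × 7.5 = 4.62 × 10^5 m³
Total ΔV = 4.294 × 10^7 + 4.62 × 10^5 = 4.341 × 10^7 m³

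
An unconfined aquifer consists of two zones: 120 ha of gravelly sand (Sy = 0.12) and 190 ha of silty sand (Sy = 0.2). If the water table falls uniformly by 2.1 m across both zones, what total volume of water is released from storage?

A₁ = 120 ha = 1.2 × 10^6 m²; A₂ = 190 ha = 1.9 × 10^6 m²
ΔV₁ = 0.12 × 1.2 × 10^6 × 2.1 = 3.024 × 10^5 m³
ΔV₂ = 0.2 × 1.9 × 10^6 × 2.1 = 7.98 × 10^5 m³
ΔV = ΔV₁ + ΔV₂ = 1.1 × 10^6 m³

ΔV ≈ 1.1 × 10^6 m³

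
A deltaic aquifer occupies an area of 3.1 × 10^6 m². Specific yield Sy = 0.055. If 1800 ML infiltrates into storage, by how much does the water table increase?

ΔV = 1800 ML = 1.8 × 10^6 m³
Δh = ΔV / (Sy × A) = 1.8 × 10^6 m³ / (0.055 × 3.1 × 10^6 m²) = 10.56 m

Δh ≈ 10.6 m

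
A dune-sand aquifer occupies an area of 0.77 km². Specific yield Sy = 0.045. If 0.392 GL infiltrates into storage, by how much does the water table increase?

A = 0.77 km² = 7.7 × 10^5 m²
ΔV = 0.392 GL = 3.92 × 10^5 m³
Δh = ΔV / (Sy × A) = 3.92 × 10^5 m³ / (0.045 × 7.7 × 10^5 m²) = 11.31 m

Δh ≈ 11.3 m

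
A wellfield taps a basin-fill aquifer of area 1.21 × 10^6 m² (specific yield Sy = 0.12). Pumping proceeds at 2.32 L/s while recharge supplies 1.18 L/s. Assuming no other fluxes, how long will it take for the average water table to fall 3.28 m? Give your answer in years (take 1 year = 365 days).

ΔV = Sy × A × Δh = 0.12 × 1.21 × 10^6 × 3.28 = 4.763 × 10^5 m³
Net withdrawal = 2.32 − 1.18 = 1.14 L/s = 98.5 m³/d
t = ΔV / Q = 4.763 × 10^5 m³ / 98.5 m³/d = 4835 d
t = 4835 d ≈ 13.25 years

t ≈ 13.2 years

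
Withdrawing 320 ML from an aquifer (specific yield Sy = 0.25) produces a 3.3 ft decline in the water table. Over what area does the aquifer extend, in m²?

Δh = 3.3 ft = 1.006 m
ΔV = 320 ML = 3.2 × 10^5 m³
A = ΔV / (Sy × Δh) = 3.2 × 10^5 / (0.25 × 1.006) = 1.273 × 10^6 m²

A ≈ 1.27 × 10^6 m²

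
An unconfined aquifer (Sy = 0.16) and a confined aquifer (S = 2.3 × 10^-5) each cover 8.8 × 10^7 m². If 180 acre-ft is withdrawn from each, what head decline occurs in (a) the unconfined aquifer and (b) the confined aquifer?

ΔV = 180 acre-ft = 2.22 × 10^5 m³
Unconfined: Δh_u = ΔV/(Sy·A) = 2.22 × 10^5/(0.16 × 8.8 × 10^7) = 0.01577 m
Confined: Δh_c = ΔV/(S·A) = 2.22 × 10^5/(2.3 × 10^-5 × 8.8 × 10^7) = 109.7 m

Δh_u ≈ 0.0158 m; Δh_c ≈ 110 m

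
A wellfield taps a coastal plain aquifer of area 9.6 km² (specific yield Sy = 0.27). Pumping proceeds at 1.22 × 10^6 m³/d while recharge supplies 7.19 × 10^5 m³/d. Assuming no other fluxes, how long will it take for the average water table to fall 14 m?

t ≈ 72.4 days

A = 9.6 km² = 9.6 × 10^6 m²
ΔV = Sy × A × Δh = 0.27 × 9.6 × 10^6 × 14 = 3.629 × 10^7 m³
Net withdrawal = 1.22 × 10^6 − 7.19 × 10^5 = 5.01 × 10^5 m³/d
t = ΔV / Q = 3.629 × 10^7 m³ / 5.01 × 10^5 m³/d = 72.43 d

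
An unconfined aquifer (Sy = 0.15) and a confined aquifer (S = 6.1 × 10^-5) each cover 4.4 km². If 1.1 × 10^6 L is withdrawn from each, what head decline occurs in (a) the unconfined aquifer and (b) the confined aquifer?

A = 4.4 km² = 4.4 × 10^6 m²
ΔV = 1.1 × 10^6 L = 1100 m³
Unconfined: Δh_u = ΔV/(Sy·A) = 1100/(0.15 × 4.4 × 10^6) = 0.001667 m
Confined: Δh_c = ΔV/(S·A) = 1100/(6.1 × 10^-5 × 4.4 × 10^6) = 4.098 m

Δh_u ≈ 0.00167 m; Δh_c ≈ 4.1 m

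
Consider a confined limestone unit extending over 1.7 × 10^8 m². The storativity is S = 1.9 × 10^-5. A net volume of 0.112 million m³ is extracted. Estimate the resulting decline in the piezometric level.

ΔV = 0.112 million m³ = 1.12 × 10^5 m³
Δh = ΔV / (S × A) = 1.12 × 10^5 m³ / (1.9 × 10^-5 × 1.7 × 10^8 m²) = 34.67 m

Δh ≈ 34.7 m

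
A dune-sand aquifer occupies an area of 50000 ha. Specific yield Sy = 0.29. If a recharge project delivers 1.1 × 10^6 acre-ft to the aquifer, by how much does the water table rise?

Δh ≈ 9.36 m

A = 50000 ha = 5 × 10^8 m²
ΔV = 1.1 × 10^6 acre-ft = 1.357 × 10^9 m³
Δh = ΔV / (Sy × A) = 1.357 × 10^9 m³ / (0.29 × 5 × 10^8 m²) = 9.357 m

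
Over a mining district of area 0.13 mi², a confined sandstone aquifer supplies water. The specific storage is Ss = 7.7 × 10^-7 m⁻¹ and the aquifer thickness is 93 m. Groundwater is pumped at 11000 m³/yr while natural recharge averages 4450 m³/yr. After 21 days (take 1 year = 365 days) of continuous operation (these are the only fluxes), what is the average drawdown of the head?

S = Ss × b = 7.7 × 10^-7 m⁻¹ × 93 m = 7.161 × 10^-5
A = 0.13 mi² = 3.367 × 10^5 m²
Net abstraction = 11000 − 4450 = 6550 m³/yr
Q_net = 6550 m³/yr = 17.95 m³/d
ΔV = Q × t = 17.95 m³/d × 21 d = 376.8 m³
Δh = ΔV / (S × A) = 376.8 / (7.161 × 10^-5 × 3.367 × 10^5) = 15.63 m

Δh ≈ 15.6 m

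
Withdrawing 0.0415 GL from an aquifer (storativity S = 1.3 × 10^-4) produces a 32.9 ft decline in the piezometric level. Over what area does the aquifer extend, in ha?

A ≈ 3180 ha

Δh = 32.9 ft = 10.03 m
ΔV = 0.0415 GL = 41500 m³
A = ΔV / (S × Δh) = 41500 / (1.3 × 10^-4 × 10.03) = 3.183 × 10^7 m²
A = 3.183 × 10^7 m² = 3183 ha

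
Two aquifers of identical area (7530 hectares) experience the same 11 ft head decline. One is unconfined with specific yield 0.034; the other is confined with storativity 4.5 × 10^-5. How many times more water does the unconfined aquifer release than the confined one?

A = 7530 hectares = 7.53 × 10^7 m²
Δh = 11 ft = 3.353 m
Unconfined: ΔV_u = Sy × A × Δh = 0.034 × 7.53 × 10^7 × 3.353 = 8.584 × 10^6 m³
Confined: ΔV_c = S × A × Δh = 4.5 × 10^-5 × 7.53 × 10^7 × 3.353 = 11360 m³
Ratio = ΔV_u / ΔV_c = Sy / S = 0.034 / 4.5 × 10^-5 = 755.6

ΔV_u / ΔV_c ≈ 756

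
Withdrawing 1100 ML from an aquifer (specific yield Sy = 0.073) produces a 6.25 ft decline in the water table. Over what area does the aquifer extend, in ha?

A ≈ 791 ha

Δh = 6.25 ft = 1.905 m
ΔV = 1100 ML = 1.1 × 10^6 m³
A = ΔV / (Sy × Δh) = 1.1 × 10^6 / (0.073 × 1.905) = 7.91 × 10^6 m²
A = 7.91 × 10^6 m² = 791 ha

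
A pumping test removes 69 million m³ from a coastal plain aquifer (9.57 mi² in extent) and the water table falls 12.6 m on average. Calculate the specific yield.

Sy ≈ 0.22

A = 9.57 mi² = 2.479 × 10^7 m²
ΔV = 69 million m³ = 6.9 × 10^7 m³
Sy = ΔV / (A × Δh) = 6.9 × 10^7 m³ / (2.479 × 10^7 m² × 12.6 m) = 0.2209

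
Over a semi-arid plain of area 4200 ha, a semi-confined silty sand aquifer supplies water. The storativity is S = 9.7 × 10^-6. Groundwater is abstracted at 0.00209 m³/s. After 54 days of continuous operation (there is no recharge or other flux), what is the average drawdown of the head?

Δh ≈ 23.9 m

A = 4200 ha = 4.2 × 10^7 m²
Q = 0.00209 m³/s = 180.6 m³/d
ΔV = Q × t = 180.6 m³/d × 54 d = 9751 m³
Δh = ΔV / (S × A) = 9751 / (9.7 × 10^-6 × 4.2 × 10^7) = 23.93 m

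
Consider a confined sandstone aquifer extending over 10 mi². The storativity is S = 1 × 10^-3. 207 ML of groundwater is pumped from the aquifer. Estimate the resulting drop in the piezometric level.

Δh ≈ 7.99 m

A = 10 mi² = 2.59 × 10^7 m²
ΔV = 207 ML = 2.07 × 10^5 m³
Δh = ΔV / (S × A) = 2.07 × 10^5 m³ / (0.001 × 2.59 × 10^7 m²) = 7.992 m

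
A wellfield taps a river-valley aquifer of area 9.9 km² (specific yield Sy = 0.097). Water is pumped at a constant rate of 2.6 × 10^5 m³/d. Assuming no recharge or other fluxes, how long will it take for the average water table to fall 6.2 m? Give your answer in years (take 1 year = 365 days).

A = 9.9 km² = 9.9 × 10^6 m²
ΔV = Sy × A × Δh = 0.097 × 9.9 × 10^6 × 6.2 = 5.954 × 10^6 m³
t = ΔV / Q = 5.954 × 10^6 m³ / 2.6 × 10^5 m³/d = 22.9 d
t = 22.9 d ≈ 0.06274 years

t ≈ 0.0627 years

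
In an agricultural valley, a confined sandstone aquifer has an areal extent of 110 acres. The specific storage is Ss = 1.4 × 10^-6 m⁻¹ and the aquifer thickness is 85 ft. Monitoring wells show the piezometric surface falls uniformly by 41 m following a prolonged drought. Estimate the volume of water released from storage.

ΔV ≈ 662 m³

b = 85 ft = 25.91 m
S = Ss × b = 1.4 × 10^-6 m⁻¹ × 25.91 m = 3.627 × 10^-5
A = 110 acres = 4.452 × 10^5 m²
ΔV = S × A × Δh = 3.627 × 10^-5 × 4.452 × 10^5 m² × 41 m = 662 m³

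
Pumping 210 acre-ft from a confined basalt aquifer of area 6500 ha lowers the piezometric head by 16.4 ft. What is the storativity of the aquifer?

S ≈ 8 × 10^-4

A = 6500 ha = 6.5 × 10^7 m²
Δh = 16.4 ft = 4.999 m
ΔV = 210 acre-ft = 2.59 × 10^5 m³
S = ΔV / (A × Δh) = 2.59 × 10^5 m³ / (6.5 × 10^7 m² × 4.999 m) = 7.972 × 10^-4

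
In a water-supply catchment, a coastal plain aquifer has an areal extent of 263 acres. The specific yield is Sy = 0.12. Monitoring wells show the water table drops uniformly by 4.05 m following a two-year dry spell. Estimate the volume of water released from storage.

ΔV ≈ 5.17 × 10^5 m³

A = 263 acres = 1.064 × 10^6 m²
ΔV = Sy × A × Δh = 0.12 × 1.064 × 10^6 m² × 4.05 m = 5.173 × 10^5 m³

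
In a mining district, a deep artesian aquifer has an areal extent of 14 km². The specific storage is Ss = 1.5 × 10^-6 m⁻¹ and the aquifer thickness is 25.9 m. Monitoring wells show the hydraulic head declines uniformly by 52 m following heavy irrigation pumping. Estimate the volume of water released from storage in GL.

ΔV ≈ 0.0283 GL

S = Ss × b = 1.5 × 10^-6 m⁻¹ × 25.9 m = 3.885 × 10^-5
A = 14 km² = 1.4 × 10^7 m²
ΔV = S × A × Δh = 3.885 × 10^-5 × 1.4 × 10^7 m² × 52 m = 28280 m³
ΔV = 28280 m³ = 0.02828 GL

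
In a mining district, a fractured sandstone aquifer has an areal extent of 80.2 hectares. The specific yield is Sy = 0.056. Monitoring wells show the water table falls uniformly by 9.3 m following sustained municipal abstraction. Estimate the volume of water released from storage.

A = 80.2 hectares = 8.02 × 10^5 m²
ΔV = Sy × A × Δh = 0.056 × 8.02 × 10^5 m² × 9.3 m = 4.177 × 10^5 m³

ΔV ≈ 4.18 × 10^5 m³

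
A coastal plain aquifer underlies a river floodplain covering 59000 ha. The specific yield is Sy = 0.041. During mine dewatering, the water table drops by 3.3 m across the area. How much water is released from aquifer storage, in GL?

A = 59000 ha = 5.9 × 10^8 m²
ΔV = Sy × A × Δh = 0.041 × 5.9 × 10^8 m² × 3.3 m = 7.983 × 10^7 m³
ΔV = 7.983 × 10^7 m³ = 79.83 GL

ΔV ≈ 79.8 GL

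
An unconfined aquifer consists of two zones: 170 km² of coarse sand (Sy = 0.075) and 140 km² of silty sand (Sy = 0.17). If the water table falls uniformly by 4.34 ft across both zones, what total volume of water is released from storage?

ΔV ≈ 4.83 × 10^7 m³

A₁ = 170 km² = 1.7 × 10^8 m²; A₂ = 140 km² = 1.4 × 10^8 m²
Δh = 4.34 ft = 1.323 m
ΔV₁ = 0.075 × 1.7 × 10^8 × 1.323 = 1.687 × 10^7 m³
ΔV₂ = 0.17 × 1.4 × 10^8 × 1.323 = 3.148 × 10^7 m³
ΔV = ΔV₁ + ΔV₂ = 4.835 × 10^7 m³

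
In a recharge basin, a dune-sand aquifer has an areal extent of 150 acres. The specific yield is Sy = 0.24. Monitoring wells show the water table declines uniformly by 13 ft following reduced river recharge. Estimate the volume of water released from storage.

A = 150 acres = 6.07 × 10^5 m²
Δh = 13 ft = 3.962 m
ΔV = Sy × A × Δh = 0.24 × 6.07 × 10^5 m² × 3.962 m = 5.773 × 10^5 m³

ΔV ≈ 5.77 × 10^5 m³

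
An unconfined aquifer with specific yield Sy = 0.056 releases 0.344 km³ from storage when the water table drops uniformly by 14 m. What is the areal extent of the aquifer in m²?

ΔV = 0.344 km³ = 3.44 × 10^8 m³
A = ΔV / (Sy × Δh) = 3.44 × 10^8 / (0.056 × 14) = 4.388 × 10^8 m²

A ≈ 4.39 × 10^8 m²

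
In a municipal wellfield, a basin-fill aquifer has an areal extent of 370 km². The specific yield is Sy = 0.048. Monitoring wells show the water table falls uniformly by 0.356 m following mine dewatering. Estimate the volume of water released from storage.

ΔV ≈ 6.32 × 10^6 m³

A = 370 km² = 3.7 × 10^8 m²
ΔV = Sy × A × Δh = 0.048 × 3.7 × 10^8 m² × 0.356 m = 6.323 × 10^6 m³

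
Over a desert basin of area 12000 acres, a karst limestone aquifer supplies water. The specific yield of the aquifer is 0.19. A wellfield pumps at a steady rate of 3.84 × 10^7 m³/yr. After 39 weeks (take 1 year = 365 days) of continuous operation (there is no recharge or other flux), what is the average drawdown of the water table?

A = 12000 acres = 4.856 × 10^7 m²
Q = 3.84 × 10^7 m³/yr = 1.052 × 10^5 m³/d
t = 39 weeks = 273 d
ΔV = Q × t = 1.052 × 10^5 m³/d × 273 d = 2.872 × 10^7 m³
Δh = ΔV / (Sy × A) = 2.872 × 10^7 / (0.19 × 4.856 × 10^7) = 3.113 m

Δh ≈ 3.11 m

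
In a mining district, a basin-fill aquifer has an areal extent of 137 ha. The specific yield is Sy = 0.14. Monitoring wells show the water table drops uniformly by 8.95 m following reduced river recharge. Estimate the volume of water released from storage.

A = 137 ha = 1.37 × 10^6 m²
ΔV = Sy × A × Δh = 0.14 × 1.37 × 10^6 m² × 8.95 m = 1.717 × 10^6 m³

ΔV ≈ 1.72 × 10^6 m³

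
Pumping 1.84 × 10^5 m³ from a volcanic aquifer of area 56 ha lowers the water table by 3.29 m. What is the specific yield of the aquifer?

Sy ≈ 0.1

A = 56 ha = 5.6 × 10^5 m²
Sy = ΔV / (A × Δh) = 1.84 × 10^5 m³ / (5.6 × 10^5 m² × 3.29 m) = 0.09987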